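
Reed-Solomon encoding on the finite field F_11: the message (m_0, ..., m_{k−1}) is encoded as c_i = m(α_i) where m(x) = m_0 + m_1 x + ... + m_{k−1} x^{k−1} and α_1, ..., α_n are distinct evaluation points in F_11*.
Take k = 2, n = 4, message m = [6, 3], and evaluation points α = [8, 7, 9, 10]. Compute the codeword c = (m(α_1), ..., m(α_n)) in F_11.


c = [8, 5, 0, 3]

Message polynomial: m(x) = 6 + 3·x (mod 11).
For each evaluation point α_i, compute m(α_i) mod 11:
  α_1 = 8: Horner steps 3 → 8, so m(8) = 8.
  α_2 = 7: Horner steps 3 → 5, so m(7) = 5.
  α_3 = 9: Horner steps 3 → 0, so m(9) = 0.
  α_4 = 10: Horner steps 3 → 3, so m(10) = 3.
Codeword c = [8, 5, 0, 3] ∈ F_11^4.


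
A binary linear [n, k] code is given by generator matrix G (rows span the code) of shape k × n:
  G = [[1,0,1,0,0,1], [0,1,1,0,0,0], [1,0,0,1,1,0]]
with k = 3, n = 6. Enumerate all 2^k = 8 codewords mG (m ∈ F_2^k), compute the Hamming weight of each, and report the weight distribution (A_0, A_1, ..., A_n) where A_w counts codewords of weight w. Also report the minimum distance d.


Weight distribution: A_0 = 1, A_2 = 1, A_3 = 3, A_4 = 2, A_5 = 1. Minimum distance d = 2.

Enumerate all 2^3 = 8 messages m ∈ F_2^3.
For each, compute codeword c = mG in F_2^6, then tally its weight.
  m = 000 → c = 000000, weight = 0.
  m = 100 → c = 101001, weight = 3.
  m = 010 → c = 011000, weight = 2.
  m = 110 → c = 110001, weight = 3.
  m = 001 → c = 100110, weight = 3.
  m = 101 → c = 001111, weight = 4.
  m = 011 → c = 111110, weight = 5.
  m = 111 → c = 010111, weight = 4.
Tally weights:
  weight 0: 1 codewords.
  weight 2: 1 codewords.
  weight 3: 3 codewords.
  weight 4: 2 codewords.
  weight 5: 1 codewords.
Minimum distance d = smallest w > 0 with A_w > 0 = 2.
Sanity: Σ A_w = 8 = 2^3 = 8 ✓.


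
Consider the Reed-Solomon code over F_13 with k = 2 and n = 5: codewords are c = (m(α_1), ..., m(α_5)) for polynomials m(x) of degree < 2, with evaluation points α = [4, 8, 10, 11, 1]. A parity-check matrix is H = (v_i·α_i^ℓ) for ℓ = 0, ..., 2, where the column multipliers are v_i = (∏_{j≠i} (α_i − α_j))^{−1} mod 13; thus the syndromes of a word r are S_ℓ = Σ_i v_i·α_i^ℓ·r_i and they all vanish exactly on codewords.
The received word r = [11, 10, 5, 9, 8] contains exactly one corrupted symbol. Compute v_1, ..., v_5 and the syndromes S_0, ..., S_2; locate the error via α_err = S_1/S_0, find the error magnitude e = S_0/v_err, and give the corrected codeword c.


S = (10, 1, 4), error at position 1, error magnitude e = 4, c = [7, 10, 5, 9, 8].

Step 1: column multipliers v_i = (∏_{j≠i}(α_i − α_j))^{−1} mod 13.
  i = 1 (α = 4): (4−8)(4−10)(4−11)(4−1) = (−4)·(−6)·(−7)·3 = −504 ≡ 3, so v_1 = 3^{−1} = 9 (mod 13).
  i = 2 (α = 8): (8−4)(8−10)(8−11)(8−1) = 4·(−2)·(−3)·7 = 168 ≡ 12, so v_2 = 12^{−1} = 12 (mod 13).
  i = 3 (α = 10): (10−4)(10−8)(10−11)(10−1) = 6·2·(−1)·9 = −108 ≡ 9, so v_3 = 9^{−1} = 3 (mod 13).
  i = 4 (α = 11): (11−4)(11−8)(11−10)(11−1) = 7·3·1·10 = 210 ≡ 2, so v_4 = 2^{−1} = 7 (mod 13).
  i = 5 (α = 1): (1−4)(1−8)(1−10)(1−11) = (−3)·(−7)·(−9)·(−10) = 1890 ≡ 5, so v_5 = 5^{−1} = 8 (mod 13).
  v = [9, 12, 3, 7, 8].
Step 2: syndromes of r = [11, 10, 5, 9, 8] (all sums mod 13).
  S_0 = Σ v_i r_i = 9·11 + 12·10 + 3·5 + 7·9 + 8·8 = 361 ≡ 10.
  S_1 = Σ v_i α_i r_i = 9·4·11 + 12·8·10 + 3·10·5 + 7·11·9 + 8·1·8 = 2263 ≡ 1.
  α_i^2 mod 13 = [3, 12, 9, 4, 1].
  S_2 = Σ v_i α_i^2 r_i = 9·3·11 + 12·12·10 + 3·9·5 + 7·4·9 + 8·1·8 = 2188 ≡ 4.
  S = (10, 1, 4) ≠ 0, so r is not a codeword (an error is present).
Step 3: locate the error. For a single error e at position i, S_ℓ = v_i·e·α_i^ℓ, so α_err = S_1/S_0.
  S_0^{−1} = 10^{−1} = 4 (mod 13), so α_err = 1·4 = 4 ≡ 4 = α_1. Error position i = 1.
  Consistency check: S_2/S_1 = 4·1 = 4 ≡ 4 = α_err ✓ (single-error assumption holds).
Step 4: error magnitude e = S_0/v_1 = S_0·∏_{j≠1}(α_1 − α_j) = 10·3 = 30 ≡ 4 (mod 13).
Step 5: correct position 1: c_1 = r_1 − e = 11 − 4 ≡ 7 (mod 13). Hence c = [7, 10, 5, 9, 8].
  Check: interpolating c through the α_i gives m(x) = 4 + 4·x (degree < 2) with m(α_i) = c_i for every i, so c is indeed a codeword.


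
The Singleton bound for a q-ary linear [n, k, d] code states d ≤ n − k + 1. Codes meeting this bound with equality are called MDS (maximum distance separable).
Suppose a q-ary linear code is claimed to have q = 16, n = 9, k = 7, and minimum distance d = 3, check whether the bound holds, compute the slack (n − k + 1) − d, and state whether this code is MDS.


Singleton RHS = n − k + 1 = 3, slack = 0, bound satisfied, MDS.

Singleton bound: d ≤ n − k + 1.
Here n = 9, k = 7, so n − k + 1 = 3.
Given d = 3, check d ≤ 3: YES.
Slack = (n − k + 1) − d = 0.
The code is MDS (slack = 0).
Description: the claimed parameters are [9, 7, 3]_16; such a code would be MDS (meets Singleton bound).


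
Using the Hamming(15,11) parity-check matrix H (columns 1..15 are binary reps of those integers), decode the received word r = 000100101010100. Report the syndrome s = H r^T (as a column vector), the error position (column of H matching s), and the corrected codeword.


s = (1, 1, 0, 0)^T, error position = 12, corrected codeword c = 000100101011100

Compute s = H r^T mod 2 one row at a time:
  s_1 = 0 + 1 + 0 + 1 + 0 + 1 + 0 + 0 = 3 ≡ 1 (mod 2).
  s_2 = 1 + 0 + 0 + 1 + 0 + 1 + 0 + 0 = 3 ≡ 1 (mod 2).
  s_3 = 0 + 0 + 0 + 1 + 0 + 1 + 0 + 0 = 2 ≡ 0 (mod 2).
  s_4 = 0 + 0 + 0 + 1 + 1 + 1 + 1 + 0 = 4 ≡ 0 (mod 2).
s = (1, 1, 0, 0)^T — this equals column 12 of H (binary 1100), so error is at position 12.
Correct: flip bit 12 of r = 000100101010100 to get c = 000100101011100.


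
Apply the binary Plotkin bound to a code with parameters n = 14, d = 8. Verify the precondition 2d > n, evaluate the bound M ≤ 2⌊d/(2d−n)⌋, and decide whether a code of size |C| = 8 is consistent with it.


Plotkin bound M ≤ 8; given |C| = 8 ≤ bound (satisfied).

Check applicability: 2d = 16, n = 14.
2d − n = 2 > 0, so Plotkin applies.
Compute d/(2d−n) = 8/2 ≈ 4.0000.
⌊d/(2d−n)⌋ = 4.
Plotkin bound: M ≤ 2·4 = 8.
Given |C| = 8, check: satisfied.
This |C| is at the Plotkin bound.


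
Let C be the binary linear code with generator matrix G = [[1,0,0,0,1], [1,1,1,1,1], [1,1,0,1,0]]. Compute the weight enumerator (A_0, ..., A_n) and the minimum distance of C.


Weight distribution: A_0 = 1, A_2 = 3, A_3 = 3, A_5 = 1. Minimum distance d = 2.

Enumerate all 2^3 = 8 messages m ∈ F_2^3.
For each, compute codeword c = mG in F_2^5, then tally its weight.
  m = 000 → c = 00000, weight = 0.
  m = 100 → c = 10001, weight = 2.
  m = 010 → c = 11111, weight = 5.
  m = 110 → c = 01110, weight = 3.
  m = 001 → c = 11010, weight = 3.
  m = 101 → c = 01011, weight = 3.
  m = 011 → c = 00101, weight = 2.
  m = 111 → c = 10100, weight = 2.
Tally weights:
  weight 0: 1 codewords.
  weight 2: 3 codewords.
  weight 3: 3 codewords.
  weight 5: 1 codewords.
Minimum distance d = smallest w > 0 with A_w > 0 = 2.
Sanity: Σ A_w = 8 = 2^3 = 8 ✓.


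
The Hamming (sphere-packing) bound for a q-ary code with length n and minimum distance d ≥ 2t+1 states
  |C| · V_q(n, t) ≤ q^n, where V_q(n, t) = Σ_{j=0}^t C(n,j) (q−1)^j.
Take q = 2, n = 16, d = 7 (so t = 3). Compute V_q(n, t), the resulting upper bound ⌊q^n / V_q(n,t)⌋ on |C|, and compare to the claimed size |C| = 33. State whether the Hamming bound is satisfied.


V_q(n, t) = 697, q^n = 65536, Hamming bound = 94, |C| = 33 ≤ bound (satisfied).

Step 1: Compute V_q(n, t) = Σ_{j=0}^3 C(n, j) (q−1)^j.
  j = 0: C(16,0)·(1)^0 = 1·1 = 1.
  j = 1: C(16,1)·(1)^1 = 16·1 = 16.
  j = 2: C(16,2)·(1)^2 = 120·1 = 120.
  j = 3: C(16,3)·(1)^3 = 560·1 = 560.
  V_q(n, t) = 1 + 16 + 120 + 560 = 697.
Step 2: q^n = 2^16 = 65536.
Step 3: Hamming bound ⌊q^n / V_q(n,t)⌋ = ⌊65536/697⌋ = 94.
Step 4: Compare |C| = 33 to 94: satisfied.
The claimed |C| lies below the Hamming bound.


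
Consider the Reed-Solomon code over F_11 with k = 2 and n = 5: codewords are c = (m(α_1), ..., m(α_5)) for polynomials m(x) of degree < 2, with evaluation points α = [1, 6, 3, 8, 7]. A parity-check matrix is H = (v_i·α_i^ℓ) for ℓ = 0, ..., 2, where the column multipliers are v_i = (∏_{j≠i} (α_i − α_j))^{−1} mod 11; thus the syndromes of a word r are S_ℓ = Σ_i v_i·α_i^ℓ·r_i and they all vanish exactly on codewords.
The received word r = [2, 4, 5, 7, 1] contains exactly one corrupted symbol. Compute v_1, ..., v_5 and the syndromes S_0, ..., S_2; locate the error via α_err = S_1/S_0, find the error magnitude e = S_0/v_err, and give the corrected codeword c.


S = (5, 2, 3), error at position 5, error magnitude e = 1, c = [2, 4, 5, 7, 0].

Step 1: column multipliers v_i = (∏_{j≠i}(α_i − α_j))^{−1} mod 11.
  i = 1 (α = 1): (1−6)(1−3)(1−8)(1−7) = (−5)·(−2)·(−7)·(−6) = 420 ≡ 2, so v_1 = 2^{−1} = 6 (mod 11).
  i = 2 (α = 6): (6−1)(6−3)(6−8)(6−7) = 5·3·(−2)·(−1) = 30 ≡ 8, so v_2 = 8^{−1} = 7 (mod 11).
  i = 3 (α = 3): (3−1)(3−6)(3−8)(3−7) = 2·(−3)·(−5)·(−4) = −120 ≡ 1, so v_3 = 1^{−1} = 1 (mod 11).
  i = 4 (α = 8): (8−1)(8−6)(8−3)(8−7) = 7·2·5·1 = 70 ≡ 4, so v_4 = 4^{−1} = 3 (mod 11).
  i = 5 (α = 7): (7−1)(7−6)(7−3)(7−8) = 6·1·4·(−1) = −24 ≡ 9, so v_5 = 9^{−1} = 5 (mod 11).
  v = [6, 7, 1, 3, 5].
Step 2: syndromes of r = [2, 4, 5, 7, 1] (all sums mod 11).
  S_0 = Σ v_i r_i = 6·2 + 7·4 + 1·5 + 3·7 + 5·1 = 71 ≡ 5.
  S_1 = Σ v_i α_i r_i = 6·1·2 + 7·6·4 + 1·3·5 + 3·8·7 + 5·7·1 = 398 ≡ 2.
  α_i^2 mod 11 = [1, 3, 9, 9, 5].
  S_2 = Σ v_i α_i^2 r_i = 6·1·2 + 7·3·4 + 1·9·5 + 3·9·7 + 5·5·1 = 355 ≡ 3.
  S = (5, 2, 3) ≠ 0, so r is not a codeword (an error is present).
Step 3: locate the error. For a single error e at position i, S_ℓ = v_i·e·α_i^ℓ, so α_err = S_1/S_0.
  S_0^{−1} = 5^{−1} = 9 (mod 11), so α_err = 2·9 = 18 ≡ 7 = α_5. Error position i = 5.
  Consistency check: S_2/S_1 = 3·6 = 18 ≡ 7 = α_err ✓ (single-error assumption holds).
Step 4: error magnitude e = S_0/v_5 = S_0·∏_{j≠5}(α_5 − α_j) = 5·9 = 45 ≡ 1 (mod 11).
Step 5: correct position 5: c_5 = r_5 − e = 1 − 1 ≡ 0 (mod 11). Hence c = [2, 4, 5, 7, 0].
  Check: interpolating c through the α_i gives m(x) = 6 + 7·x (degree < 2) with m(α_i) = c_i for every i, so c is indeed a codeword.


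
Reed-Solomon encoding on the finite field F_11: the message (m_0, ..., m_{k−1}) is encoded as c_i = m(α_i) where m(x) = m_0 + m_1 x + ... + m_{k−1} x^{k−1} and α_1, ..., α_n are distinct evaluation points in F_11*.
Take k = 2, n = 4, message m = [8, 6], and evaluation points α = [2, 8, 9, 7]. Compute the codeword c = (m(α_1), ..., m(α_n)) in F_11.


c = [9, 1, 7, 6]

Message polynomial: m(x) = 8 + 6·x (mod 11).
For each evaluation point α_i, compute m(α_i) mod 11:
  α_1 = 2: Horner steps 6 → 9, so m(2) = 9.
  α_2 = 8: Horner steps 6 → 1, so m(8) = 1.
  α_3 = 9: Horner steps 6 → 7, so m(9) = 7.
  α_4 = 7: Horner steps 6 → 6, so m(7) = 6.
Codeword c = [9, 1, 7, 6] ∈ F_11^4.


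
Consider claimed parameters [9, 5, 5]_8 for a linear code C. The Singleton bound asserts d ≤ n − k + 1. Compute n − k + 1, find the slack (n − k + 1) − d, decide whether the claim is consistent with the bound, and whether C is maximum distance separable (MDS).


Singleton RHS = n − k + 1 = 5, slack = 0, bound satisfied, MDS.

Singleton bound: d ≤ n − k + 1.
Here n = 9, k = 5, so n − k + 1 = 5.
Given d = 5, check d ≤ 5: YES.
Slack = (n − k + 1) − d = 0.
The code is MDS (slack = 0).
Description: the claimed parameters are [9, 5, 5]_8; such a code would be MDS (meets Singleton bound).


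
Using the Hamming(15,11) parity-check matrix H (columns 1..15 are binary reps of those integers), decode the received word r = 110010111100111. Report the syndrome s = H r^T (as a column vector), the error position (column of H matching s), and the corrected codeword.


s = (0, 1, 1, 0)^T, error position = 6, corrected codeword c = 110011111100111

Compute s = H r^T mod 2 one row at a time:
  s_1 = 1 + 1 + 1 + 0 + 0 + 1 + 1 + 1 = 6 ≡ 0 (mod 2).
  s_2 = 0 + 1 + 0 + 1 + 0 + 1 + 1 + 1 = 5 ≡ 1 (mod 2).
  s_3 = 1 + 0 + 0 + 1 + 1 + 0 + 1 + 1 = 5 ≡ 1 (mod 2).
  s_4 = 1 + 0 + 1 + 1 + 1 + 0 + 1 + 1 = 6 ≡ 0 (mod 2).
s = (0, 1, 1, 0)^T — this equals column 6 of H (binary 0110), so error is at position 6.
Correct: flip bit 6 of r = 110010111100111 to get c = 110011111100111.


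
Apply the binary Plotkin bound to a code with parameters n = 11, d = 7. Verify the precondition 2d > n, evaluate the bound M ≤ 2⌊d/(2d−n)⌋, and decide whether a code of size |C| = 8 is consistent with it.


Plotkin bound M ≤ 4; given |C| = 8 > bound (violated).

Check applicability: 2d = 14, n = 11.
2d − n = 3 > 0, so Plotkin applies.
Compute d/(2d−n) = 7/3 ≈ 2.3333.
⌊d/(2d−n)⌋ = 2.
Plotkin bound: M ≤ 2·2 = 4.
Given |C| = 8, check: VIOLATED.
This |C| is above the Plotkin bound, so no binary code with n = 11, d = 7 and 8 codewords exists.


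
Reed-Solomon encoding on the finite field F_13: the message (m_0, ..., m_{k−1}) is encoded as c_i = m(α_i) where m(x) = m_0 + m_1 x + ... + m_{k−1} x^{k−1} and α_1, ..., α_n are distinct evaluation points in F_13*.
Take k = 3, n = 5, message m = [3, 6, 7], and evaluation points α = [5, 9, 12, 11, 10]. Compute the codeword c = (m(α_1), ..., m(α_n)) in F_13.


c = [0, 0, 4, 6, 9]

Message polynomial: m(x) = 3 + 6·x + 7·x^2 (mod 13).
For each evaluation point α_i, compute m(α_i) mod 13:
  α_1 = 5: Horner steps 7 → 2 → 0, so m(5) = 0.
  α_2 = 9: Horner steps 7 → 4 → 0, so m(9) = 0.
  α_3 = 12: Horner steps 7 → 12 → 4, so m(12) = 4.
  α_4 = 11: Horner steps 7 → 5 → 6, so m(11) = 6.
  α_5 = 10: Horner steps 7 → 11 → 9, so m(10) = 9.
Codeword c = [0, 0, 4, 6, 9] ∈ F_13^5.


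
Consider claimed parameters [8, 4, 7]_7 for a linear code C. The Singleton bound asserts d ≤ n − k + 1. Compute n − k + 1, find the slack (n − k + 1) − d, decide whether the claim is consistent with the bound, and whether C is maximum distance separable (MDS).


Singleton RHS = n − k + 1 = 5, slack = -2, bound violated (no such code; not MDS).

Singleton bound: d ≤ n − k + 1.
Here n = 8, k = 4, so n − k + 1 = 5.
Given d = 7, check d ≤ 5: NO.
Slack = (n − k + 1) − d = -2.
The slack is negative: d = 7 exceeds n − k + 1 = 5 by 2, so the Singleton bound is violated and no linear [8, 4, 7]_7 code can exist. In particular it is not MDS (MDS requires d = n − k + 1 exactly).
Description: the claimed parameters are [8, 4, 7]_7; such a code would be impossible (violates the Singleton bound).


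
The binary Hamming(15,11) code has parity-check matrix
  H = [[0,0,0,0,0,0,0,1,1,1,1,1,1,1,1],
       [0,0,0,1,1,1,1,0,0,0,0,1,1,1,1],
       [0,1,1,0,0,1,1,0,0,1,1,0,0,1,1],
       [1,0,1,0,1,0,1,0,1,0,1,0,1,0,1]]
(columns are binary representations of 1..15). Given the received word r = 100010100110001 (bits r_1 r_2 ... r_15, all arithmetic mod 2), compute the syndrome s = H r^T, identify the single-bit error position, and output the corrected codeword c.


s = (1, 1, 0, 1)^T, error position = 13, corrected codeword c = 100010100110101

Compute s = H r^T mod 2 one row at a time:
  s_1 = 0 + 0 + 1 + 1 + 0 + 0 + 0 + 1 = 3 ≡ 1 (mod 2).
  s_2 = 0 + 1 + 0 + 1 + 0 + 0 + 0 + 1 = 3 ≡ 1 (mod 2).
  s_3 = 0 + 0 + 0 + 1 + 1 + 1 + 0 + 1 = 4 ≡ 0 (mod 2).
  s_4 = 1 + 0 + 1 + 1 + 0 + 1 + 0 + 1 = 5 ≡ 1 (mod 2).
s = (1, 1, 0, 1)^T — this equals column 13 of H (binary 1101), so error is at position 13.
Correct: flip bit 13 of r = 100010100110001 to get c = 100010100110101.


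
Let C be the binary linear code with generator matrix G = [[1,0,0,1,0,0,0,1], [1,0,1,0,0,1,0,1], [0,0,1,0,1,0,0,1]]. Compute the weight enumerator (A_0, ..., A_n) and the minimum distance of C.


Weight distribution: A_0 = 1, A_3 = 4, A_4 = 3. Minimum distance d = 3.

Enumerate all 2^3 = 8 messages m ∈ F_2^3.
For each, compute codeword c = mG in F_2^8, then tally its weight.
  m = 000 → c = 00000000, weight = 0.
  m = 100 → c = 10010001, weight = 3.
  m = 010 → c = 10100101, weight = 4.
  m = 110 → c = 00110100, weight = 3.
  m = 001 → c = 00101001, weight = 3.
  m = 101 → c = 10111000, weight = 4.
  m = 011 → c = 10001100, weight = 3.
  m = 111 → c = 00011101, weight = 4.
Tally weights:
  weight 0: 1 codewords.
  weight 3: 4 codewords.
  weight 4: 3 codewords.
Minimum distance d = smallest w > 0 with A_w > 0 = 3.
Sanity: Σ A_w = 8 = 2^3 = 8 ✓.


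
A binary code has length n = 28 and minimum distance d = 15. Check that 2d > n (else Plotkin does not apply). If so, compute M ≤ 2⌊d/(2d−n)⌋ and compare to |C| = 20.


Plotkin bound M ≤ 14; given |C| = 20 > bound (violated).

Check applicability: 2d = 30, n = 28.
2d − n = 2 > 0, so Plotkin applies.
Compute d/(2d−n) = 15/2 ≈ 7.5000.
⌊d/(2d−n)⌋ = 7.
Plotkin bound: M ≤ 2·7 = 14.
Given |C| = 20, check: VIOLATED.
This |C| is above the Plotkin bound, so no binary code with n = 28, d = 15 and 20 codewords exists.


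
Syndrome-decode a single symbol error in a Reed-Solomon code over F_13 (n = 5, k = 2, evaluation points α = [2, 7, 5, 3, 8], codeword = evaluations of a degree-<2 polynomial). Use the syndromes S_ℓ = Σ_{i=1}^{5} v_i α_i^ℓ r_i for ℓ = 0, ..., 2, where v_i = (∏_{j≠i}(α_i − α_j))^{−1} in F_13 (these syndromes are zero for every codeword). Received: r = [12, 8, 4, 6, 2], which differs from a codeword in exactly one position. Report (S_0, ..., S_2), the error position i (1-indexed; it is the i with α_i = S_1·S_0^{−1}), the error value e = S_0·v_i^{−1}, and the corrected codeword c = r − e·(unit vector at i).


S = (1, 5, 12), error at position 3, error magnitude e = 10, c = [12, 8, 7, 6, 2].

Step 1: column multipliers v_i = (∏_{j≠i}(α_i − α_j))^{−1} mod 13.
  i = 1 (α = 2): (2−7)(2−5)(2−3)(2−8) = (−5)·(−3)·(−1)·(−6) = 90 ≡ 12, so v_1 = 12^{−1} = 12 (mod 13).
  i = 2 (α = 7): (7−2)(7−5)(7−3)(7−8) = 5·2·4·(−1) = −40 ≡ 12, so v_2 = 12^{−1} = 12 (mod 13).
  i = 3 (α = 5): (5−2)(5−7)(5−3)(5−8) = 3·(−2)·2·(−3) = 36 ≡ 10, so v_3 = 10^{−1} = 4 (mod 13).
  i = 4 (α = 3): (3−2)(3−7)(3−5)(3−8) = 1·(−4)·(−2)·(−5) = −40 ≡ 12, so v_4 = 12^{−1} = 12 (mod 13).
  i = 5 (α = 8): (8−2)(8−7)(8−5)(8−3) = 6·1·3·5 = 90 ≡ 12, so v_5 = 12^{−1} = 12 (mod 13).
  v = [12, 12, 4, 12, 12].
Step 2: syndromes of r = [12, 8, 4, 6, 2] (all sums mod 13).
  S_0 = Σ v_i r_i = 12·12 + 12·8 + 4·4 + 12·6 + 12·2 = 352 ≡ 1.
  S_1 = Σ v_i α_i r_i = 12·2·12 + 12·7·8 + 4·5·4 + 12·3·6 + 12·8·2 = 1448 ≡ 5.
  α_i^2 mod 13 = [4, 10, 12, 9, 12].
  S_2 = Σ v_i α_i^2 r_i = 12·4·12 + 12·10·8 + 4·12·4 + 12·9·6 + 12·12·2 = 2664 ≡ 12.
  S = (1, 5, 12) ≠ 0, so r is not a codeword (an error is present).
Step 3: locate the error. For a single error e at position i, S_ℓ = v_i·e·α_i^ℓ, so α_err = S_1/S_0.
  S_0^{−1} = 1^{−1} = 1 (mod 13), so α_err = 5·1 = 5 ≡ 5 = α_3. Error position i = 3.
  Consistency check: S_2/S_1 = 12·8 = 96 ≡ 5 = α_err ✓ (single-error assumption holds).
Step 4: error magnitude e = S_0/v_3 = S_0·∏_{j≠3}(α_3 − α_j) = 1·10 = 10 ≡ 10 (mod 13).
Step 5: correct position 3: c_3 = r_3 − e = 4 − 10 ≡ 7 (mod 13). Hence c = [12, 8, 7, 6, 2].
  Check: interpolating c through the α_i gives m(x) = 11 + 7·x (degree < 2) with m(α_i) = c_i for every i, so c is indeed a codeword.


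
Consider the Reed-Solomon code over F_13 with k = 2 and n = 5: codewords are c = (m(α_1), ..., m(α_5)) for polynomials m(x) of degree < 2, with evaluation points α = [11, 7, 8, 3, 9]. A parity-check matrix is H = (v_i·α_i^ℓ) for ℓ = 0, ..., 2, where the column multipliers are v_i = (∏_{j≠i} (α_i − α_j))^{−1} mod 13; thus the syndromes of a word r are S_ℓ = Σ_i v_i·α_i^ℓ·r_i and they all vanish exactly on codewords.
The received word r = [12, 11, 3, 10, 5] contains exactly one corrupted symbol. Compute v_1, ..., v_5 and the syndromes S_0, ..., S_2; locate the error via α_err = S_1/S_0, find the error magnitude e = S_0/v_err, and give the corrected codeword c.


S = (4, 6, 9), error at position 3, error magnitude e = 8, c = [12, 11, 8, 10, 5].

Step 1: column multipliers v_i = (∏_{j≠i}(α_i − α_j))^{−1} mod 13.
  i = 1 (α = 11): (11−7)(11−8)(11−3)(11−9) = 4·3·8·2 = 192 ≡ 10, so v_1 = 10^{−1} = 4 (mod 13).
  i = 2 (α = 7): (7−11)(7−8)(7−3)(7−9) = (−4)·(−1)·4·(−2) = −32 ≡ 7, so v_2 = 7^{−1} = 2 (mod 13).
  i = 3 (α = 8): (8−11)(8−7)(8−3)(8−9) = (−3)·1·5·(−1) = 15 ≡ 2, so v_3 = 2^{−1} = 7 (mod 13).
  i = 4 (α = 3): (3−11)(3−7)(3−8)(3−9) = (−8)·(−4)·(−5)·(−6) = 960 ≡ 11, so v_4 = 11^{−1} = 6 (mod 13).
  i = 5 (α = 9): (9−11)(9−7)(9−8)(9−3) = (−2)·2·1·6 = −24 ≡ 2, so v_5 = 2^{−1} = 7 (mod 13).
  v = [4, 2, 7, 6, 7].
Step 2: syndromes of r = [12, 11, 3, 10, 5] (all sums mod 13).
  S_0 = Σ v_i r_i = 4·12 + 2·11 + 7·3 + 6·10 + 7·5 = 186 ≡ 4.
  S_1 = Σ v_i α_i r_i = 4·11·12 + 2·7·11 + 7·8·3 + 6·3·10 + 7·9·5 = 1345 ≡ 6.
  α_i^2 mod 13 = [4, 10, 12, 9, 3].
  S_2 = Σ v_i α_i^2 r_i = 4·4·12 + 2·10·11 + 7·12·3 + 6·9·10 + 7·3·5 = 1309 ≡ 9.
  S = (4, 6, 9) ≠ 0, so r is not a codeword (an error is present).
Step 3: locate the error. For a single error e at position i, S_ℓ = v_i·e·α_i^ℓ, so α_err = S_1/S_0.
  S_0^{−1} = 4^{−1} = 10 (mod 13), so α_err = 6·10 = 60 ≡ 8 = α_3. Error position i = 3.
  Consistency check: S_2/S_1 = 9·11 = 99 ≡ 8 = α_err ✓ (single-error assumption holds).
Step 4: error magnitude e = S_0/v_3 = S_0·∏_{j≠3}(α_3 − α_j) = 4·2 = 8 ≡ 8 (mod 13).
Step 5: correct position 3: c_3 = r_3 − e = 3 − 8 ≡ 8 (mod 13). Hence c = [12, 11, 8, 10, 5].
  Check: interpolating c through the α_i gives m(x) = 6 + 10·x (degree < 2) with m(α_i) = c_i for every i, so c is indeed a codeword.


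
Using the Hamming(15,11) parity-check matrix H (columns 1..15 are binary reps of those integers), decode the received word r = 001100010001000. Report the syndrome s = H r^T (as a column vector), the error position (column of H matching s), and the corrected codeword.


s = (0, 0, 1, 1)^T, error position = 3, corrected codeword c = 000100010001000

Compute s = H r^T mod 2 one row at a time:
  s_1 = 1 + 0 + 0 + 0 + 1 + 0 + 0 + 0 = 2 ≡ 0 (mod 2).
  s_2 = 1 + 0 + 0 + 0 + 1 + 0 + 0 + 0 = 2 ≡ 0 (mod 2).
  s_3 = 0 + 1 + 0 + 0 + 0 + 0 + 0 + 0 = 1 ≡ 1 (mod 2).
  s_4 = 0 + 1 + 0 + 0 + 0 + 0 + 0 + 0 = 1 ≡ 1 (mod 2).
s = (0, 0, 1, 1)^T — this equals column 3 of H (binary 0011), so error is at position 3.
Correct: flip bit 3 of r = 001100010001000 to get c = 000100010001000.


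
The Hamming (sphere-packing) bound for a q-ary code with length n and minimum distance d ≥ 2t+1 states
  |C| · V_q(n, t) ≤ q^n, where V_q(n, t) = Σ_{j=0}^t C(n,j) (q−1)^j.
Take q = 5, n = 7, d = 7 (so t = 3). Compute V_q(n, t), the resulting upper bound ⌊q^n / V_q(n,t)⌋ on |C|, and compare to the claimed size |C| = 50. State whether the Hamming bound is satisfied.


V_q(n, t) = 2605, q^n = 78125, Hamming bound = 29, |C| = 50 > bound (violated).

Step 1: Compute V_q(n, t) = Σ_{j=0}^3 C(n, j) (q−1)^j.
  j = 0: C(7,0)·(4)^0 = 1·1 = 1.
  j = 1: C(7,1)·(4)^1 = 7·4 = 28.
  j = 2: C(7,2)·(4)^2 = 21·16 = 336.
  j = 3: C(7,3)·(4)^3 = 35·64 = 2240.
  V_q(n, t) = 1 + 28 + 336 + 2240 = 2605.
Step 2: q^n = 5^7 = 78125.
Step 3: Hamming bound ⌊q^n / V_q(n,t)⌋ = ⌊78125/2605⌋ = 29.
Step 4: Compare |C| = 50 to 29: violated.
The claimed |C| lies above the Hamming bound, so no 5-ary code of length 7 with d ≥ 7 can have 50 codewords.


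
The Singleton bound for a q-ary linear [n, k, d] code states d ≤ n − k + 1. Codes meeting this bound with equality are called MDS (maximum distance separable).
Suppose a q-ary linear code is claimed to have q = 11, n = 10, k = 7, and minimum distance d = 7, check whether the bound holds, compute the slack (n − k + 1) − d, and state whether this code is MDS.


Singleton RHS = n − k + 1 = 4, slack = -3, bound violated (no such code; not MDS).

Singleton bound: d ≤ n − k + 1.
Here n = 10, k = 7, so n − k + 1 = 4.
Given d = 7, check d ≤ 4: NO.
Slack = (n − k + 1) − d = -3.
The slack is negative: d = 7 exceeds n − k + 1 = 4 by 3, so the Singleton bound is violated and no linear [10, 7, 7]_11 code can exist. In particular it is not MDS (MDS requires d = n − k + 1 exactly).
Description: the claimed parameters are [10, 7, 7]_11; such a code would be impossible (violates the Singleton bound).


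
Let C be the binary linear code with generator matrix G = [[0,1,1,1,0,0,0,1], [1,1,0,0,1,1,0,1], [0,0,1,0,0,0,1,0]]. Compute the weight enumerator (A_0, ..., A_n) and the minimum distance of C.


Weight distribution: A_0 = 1, A_2 = 1, A_4 = 2, A_5 = 3, A_7 = 1. Minimum distance d = 2.

Enumerate all 2^3 = 8 messages m ∈ F_2^3.
For each, compute codeword c = mG in F_2^8, then tally its weight.
  m = 000 → c = 00000000, weight = 0.
  m = 100 → c = 01110001, weight = 4.
  m = 010 → c = 11001101, weight = 5.
  m = 110 → c = 10111100, weight = 5.
  m = 001 → c = 00100010, weight = 2.
  m = 101 → c = 01010011, weight = 4.
  m = 011 → c = 11101111, weight = 7.
  m = 111 → c = 10011110, weight = 5.
Tally weights:
  weight 0: 1 codewords.
  weight 2: 1 codewords.
  weight 4: 2 codewords.
  weight 5: 3 codewords.
  weight 7: 1 codewords.
Minimum distance d = smallest w > 0 with A_w > 0 = 2.
Sanity: Σ A_w = 8 = 2^3 = 8 ✓.


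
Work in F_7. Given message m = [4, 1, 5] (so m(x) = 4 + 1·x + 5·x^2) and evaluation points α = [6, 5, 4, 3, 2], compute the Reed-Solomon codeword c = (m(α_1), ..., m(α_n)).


c = [1, 1, 4, 3, 5]

Message polynomial: m(x) = 4 + 1·x + 5·x^2 (mod 7).
For each evaluation point α_i, compute m(α_i) mod 7:
  α_1 = 6: Horner steps 5 → 3 → 1, so m(6) = 1.
  α_2 = 5: Horner steps 5 → 5 → 1, so m(5) = 1.
  α_3 = 4: Horner steps 5 → 0 → 4, so m(4) = 4.
  α_4 = 3: Horner steps 5 → 2 → 3, so m(3) = 3.
  α_5 = 2: Horner steps 5 → 4 → 5, so m(2) = 5.
Codeword c = [1, 1, 4, 3, 5] ∈ F_7^5.


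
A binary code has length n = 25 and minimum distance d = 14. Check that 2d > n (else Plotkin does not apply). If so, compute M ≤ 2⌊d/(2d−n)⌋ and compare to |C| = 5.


Plotkin bound M ≤ 8; given |C| = 5 ≤ bound (satisfied).

Check applicability: 2d = 28, n = 25.
2d − n = 3 > 0, so Plotkin applies.
Compute d/(2d−n) = 14/3 ≈ 4.6667.
⌊d/(2d−n)⌋ = 4.
Plotkin bound: M ≤ 2·4 = 8.
Given |C| = 5, check: satisfied.
This |C| is below the Plotkin bound.


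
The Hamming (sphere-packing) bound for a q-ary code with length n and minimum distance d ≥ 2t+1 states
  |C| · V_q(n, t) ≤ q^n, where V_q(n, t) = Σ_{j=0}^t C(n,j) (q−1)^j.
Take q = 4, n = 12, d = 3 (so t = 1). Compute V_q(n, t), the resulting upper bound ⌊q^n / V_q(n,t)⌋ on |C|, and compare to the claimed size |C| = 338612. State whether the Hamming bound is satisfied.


V_q(n, t) = 37, q^n = 16777216, Hamming bound = 453438, |C| = 338612 ≤ bound (satisfied).

Step 1: Compute V_q(n, t) = Σ_{j=0}^1 C(n, j) (q−1)^j.
  j = 0: C(12,0)·(3)^0 = 1·1 = 1.
  j = 1: C(12,1)·(3)^1 = 12·3 = 36.
  V_q(n, t) = 1 + 36 = 37.
Step 2: q^n = 4^12 = 16777216.
Step 3: Hamming bound ⌊q^n / V_q(n,t)⌋ = ⌊16777216/37⌋ = 453438.
Step 4: Compare |C| = 338612 to 453438: satisfied.
The claimed |C| lies below the Hamming bound.


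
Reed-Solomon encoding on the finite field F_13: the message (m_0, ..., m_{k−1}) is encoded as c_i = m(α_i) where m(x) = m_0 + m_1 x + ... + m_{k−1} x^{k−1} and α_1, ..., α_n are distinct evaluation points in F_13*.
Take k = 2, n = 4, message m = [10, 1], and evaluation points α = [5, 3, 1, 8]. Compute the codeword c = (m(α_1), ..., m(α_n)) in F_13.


c = [2, 0, 11, 5]

Message polynomial: m(x) = 10 + 1·x (mod 13).
For each evaluation point α_i, compute m(α_i) mod 13:
  α_1 = 5: Horner steps 1 → 2, so m(5) = 2.
  α_2 = 3: Horner steps 1 → 0, so m(3) = 0.
  α_3 = 1: Horner steps 1 → 11, so m(1) = 11.
  α_4 = 8: Horner steps 1 → 5, so m(8) = 5.
Codeword c = [2, 0, 11, 5] ∈ F_13^4.


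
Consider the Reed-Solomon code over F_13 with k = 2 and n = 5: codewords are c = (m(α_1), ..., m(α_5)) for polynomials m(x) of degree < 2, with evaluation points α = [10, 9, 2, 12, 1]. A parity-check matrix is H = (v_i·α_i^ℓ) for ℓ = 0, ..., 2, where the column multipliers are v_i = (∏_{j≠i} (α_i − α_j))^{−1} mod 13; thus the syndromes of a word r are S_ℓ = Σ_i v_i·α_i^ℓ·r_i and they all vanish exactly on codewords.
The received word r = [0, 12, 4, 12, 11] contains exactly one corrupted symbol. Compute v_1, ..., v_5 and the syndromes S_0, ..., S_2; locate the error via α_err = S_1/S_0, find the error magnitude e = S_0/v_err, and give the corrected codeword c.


S = (8, 7, 11), error at position 2, error magnitude e = 5, c = [0, 7, 4, 12, 11].

Step 1: column multipliers v_i = (∏_{j≠i}(α_i − α_j))^{−1} mod 13.
  i = 1 (α = 10): (10−9)(10−2)(10−12)(10−1) = 1·8·(−2)·9 = −144 ≡ 12, so v_1 = 12^{−1} = 12 (mod 13).
  i = 2 (α = 9): (9−10)(9−2)(9−12)(9−1) = (−1)·7·(−3)·8 = 168 ≡ 12, so v_2 = 12^{−1} = 12 (mod 13).
  i = 3 (α = 2): (2−10)(2−9)(2−12)(2−1) = (−8)·(−7)·(−10)·1 = −560 ≡ 12, so v_3 = 12^{−1} = 12 (mod 13).
  i = 4 (α = 12): (12−10)(12−9)(12−2)(12−1) = 2·3·10·11 = 660 ≡ 10, so v_4 = 10^{−1} = 4 (mod 13).
  i = 5 (α = 1): (1−10)(1−9)(1−2)(1−12) = (−9)·(−8)·(−1)·(−11) = 792 ≡ 12, so v_5 = 12^{−1} = 12 (mod 13).
  v = [12, 12, 12, 4, 12].
Step 2: syndromes of r = [0, 12, 4, 12, 11] (all sums mod 13).
  S_0 = Σ v_i r_i = 12·0 + 12·12 + 12·4 + 4·12 + 12·11 = 372 ≡ 8.
  S_1 = Σ v_i α_i r_i = 12·10·0 + 12·9·12 + 12·2·4 + 4·12·12 + 12·1·11 = 2100 ≡ 7.
  α_i^2 mod 13 = [9, 3, 4, 1, 1].
  S_2 = Σ v_i α_i^2 r_i = 12·9·0 + 12·3·12 + 12·4·4 + 4·1·12 + 12·1·11 = 804 ≡ 11.
  S = (8, 7, 11) ≠ 0, so r is not a codeword (an error is present).
Step 3: locate the error. For a single error e at position i, S_ℓ = v_i·e·α_i^ℓ, so α_err = S_1/S_0.
  S_0^{−1} = 8^{−1} = 5 (mod 13), so α_err = 7·5 = 35 ≡ 9 = α_2. Error position i = 2.
  Consistency check: S_2/S_1 = 11·2 = 22 ≡ 9 = α_err ✓ (single-error assumption holds).
Step 4: error magnitude e = S_0/v_2 = S_0·∏_{j≠2}(α_2 − α_j) = 8·12 = 96 ≡ 5 (mod 13).
Step 5: correct position 2: c_2 = r_2 − e = 12 − 5 ≡ 7 (mod 13). Hence c = [0, 7, 4, 12, 11].
  Check: interpolating c through the α_i gives m(x) = 5 + 6·x (degree < 2) with m(α_i) = c_i for every i, so c is indeed a codeword.


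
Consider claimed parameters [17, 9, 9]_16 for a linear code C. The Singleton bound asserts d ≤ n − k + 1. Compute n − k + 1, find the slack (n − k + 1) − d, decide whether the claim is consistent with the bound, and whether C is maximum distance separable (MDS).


Singleton RHS = n − k + 1 = 9, slack = 0, bound satisfied, MDS.

Singleton bound: d ≤ n − k + 1.
Here n = 17, k = 9, so n − k + 1 = 9.
Given d = 9, check d ≤ 9: YES.
Slack = (n − k + 1) − d = 0.
The code is MDS (slack = 0).
Description: the claimed parameters are [17, 9, 9]_16; such a code would be MDS (meets Singleton bound).


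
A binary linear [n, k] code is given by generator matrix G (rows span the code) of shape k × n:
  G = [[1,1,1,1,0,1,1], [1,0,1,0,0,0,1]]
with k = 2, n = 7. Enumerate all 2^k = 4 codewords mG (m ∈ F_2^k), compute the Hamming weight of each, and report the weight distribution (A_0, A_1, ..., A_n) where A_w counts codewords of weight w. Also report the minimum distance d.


Weight distribution: A_0 = 1, A_3 = 2, A_6 = 1. Minimum distance d = 3.

Enumerate all 2^2 = 4 messages m ∈ F_2^2.
For each, compute codeword c = mG in F_2^7, then tally its weight.
  m = 00 → c = 0000000, weight = 0.
  m = 10 → c = 1111011, weight = 6.
  m = 01 → c = 1010001, weight = 3.
  m = 11 → c = 0101010, weight = 3.
Tally weights:
  weight 0: 1 codewords.
  weight 3: 2 codewords.
  weight 6: 1 codewords.
Minimum distance d = smallest w > 0 with A_w > 0 = 3.
Sanity: Σ A_w = 4 = 2^2 = 4 ✓.


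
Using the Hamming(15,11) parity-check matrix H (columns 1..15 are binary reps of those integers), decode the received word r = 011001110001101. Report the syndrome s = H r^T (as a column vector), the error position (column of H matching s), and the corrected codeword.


s = (0, 1, 1, 0)^T, error position = 6, corrected codeword c = 011000110001101

Compute s = H r^T mod 2 one row at a time:
  s_1 = 1 + 0 + 0 + 0 + 1 + 1 + 0 + 1 = 4 ≡ 0 (mod 2).
  s_2 = 0 + 0 + 1 + 1 + 1 + 1 + 0 + 1 = 5 ≡ 1 (mod 2).
  s_3 = 1 + 1 + 1 + 1 + 0 + 0 + 0 + 1 = 5 ≡ 1 (mod 2).
  s_4 = 0 + 1 + 0 + 1 + 0 + 0 + 1 + 1 = 4 ≡ 0 (mod 2).
s = (0, 1, 1, 0)^T — this equals column 6 of H (binary 0110), so error is at position 6.
Correct: flip bit 6 of r = 011001110001101 to get c = 011000110001101.


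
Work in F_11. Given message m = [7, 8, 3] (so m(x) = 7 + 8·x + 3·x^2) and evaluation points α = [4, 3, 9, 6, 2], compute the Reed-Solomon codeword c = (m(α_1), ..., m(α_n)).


c = [10, 3, 3, 9, 2]

Message polynomial: m(x) = 7 + 8·x + 3·x^2 (mod 11).
For each evaluation point α_i, compute m(α_i) mod 11:
  α_1 = 4: Horner steps 3 → 9 → 10, so m(4) = 10.
  α_2 = 3: Horner steps 3 → 6 → 3, so m(3) = 3.
  α_3 = 9: Horner steps 3 → 2 → 3, so m(9) = 3.
  α_4 = 6: Horner steps 3 → 4 → 9, so m(6) = 9.
  α_5 = 2: Horner steps 3 → 3 → 2, so m(2) = 2.
Codeword c = [10, 3, 3, 9, 2] ∈ F_11^5.


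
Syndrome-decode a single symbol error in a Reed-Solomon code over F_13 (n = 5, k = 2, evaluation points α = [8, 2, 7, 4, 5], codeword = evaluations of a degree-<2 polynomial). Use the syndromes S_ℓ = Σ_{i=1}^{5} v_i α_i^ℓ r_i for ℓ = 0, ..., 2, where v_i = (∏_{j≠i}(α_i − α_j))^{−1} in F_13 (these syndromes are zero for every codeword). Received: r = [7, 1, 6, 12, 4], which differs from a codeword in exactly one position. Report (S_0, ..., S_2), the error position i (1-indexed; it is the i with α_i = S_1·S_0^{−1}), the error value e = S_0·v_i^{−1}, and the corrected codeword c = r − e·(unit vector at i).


S = (11, 5, 7), error at position 4, error magnitude e = 9, c = [7, 1, 6, 3, 4].

Step 1: column multipliers v_i = (∏_{j≠i}(α_i − α_j))^{−1} mod 13.
  i = 1 (α = 8): (8−2)(8−7)(8−4)(8−5) = 6·1·4·3 = 72 ≡ 7, so v_1 = 7^{−1} = 2 (mod 13).
  i = 2 (α = 2): (2−8)(2−7)(2−4)(2−5) = (−6)·(−5)·(−2)·(−3) = 180 ≡ 11, so v_2 = 11^{−1} = 6 (mod 13).
  i = 3 (α = 7): (7−8)(7−2)(7−4)(7−5) = (−1)·5·3·2 = −30 ≡ 9, so v_3 = 9^{−1} = 3 (mod 13).
  i = 4 (α = 4): (4−8)(4−2)(4−7)(4−5) = (−4)·2·(−3)·(−1) = −24 ≡ 2, so v_4 = 2^{−1} = 7 (mod 13).
  i = 5 (α = 5): (5−8)(5−2)(5−7)(5−4) = (−3)·3·(−2)·1 = 18 ≡ 5, so v_5 = 5^{−1} = 8 (mod 13).
  v = [2, 6, 3, 7, 8].
Step 2: syndromes of r = [7, 1, 6, 12, 4] (all sums mod 13).
  S_0 = Σ v_i r_i = 2·7 + 6·1 + 3·6 + 7·12 + 8·4 = 154 ≡ 11.
  S_1 = Σ v_i α_i r_i = 2·8·7 + 6·2·1 + 3·7·6 + 7·4·12 + 8·5·4 = 746 ≡ 5.
  α_i^2 mod 13 = [12, 4, 10, 3, 12].
  S_2 = Σ v_i α_i^2 r_i = 2·12·7 + 6·4·1 + 3·10·6 + 7·3·12 + 8·12·4 = 1008 ≡ 7.
  S = (11, 5, 7) ≠ 0, so r is not a codeword (an error is present).
Step 3: locate the error. For a single error e at position i, S_ℓ = v_i·e·α_i^ℓ, so α_err = S_1/S_0.
  S_0^{−1} = 11^{−1} = 6 (mod 13), so α_err = 5·6 = 30 ≡ 4 = α_4. Error position i = 4.
  Consistency check: S_2/S_1 = 7·8 = 56 ≡ 4 = α_err ✓ (single-error assumption holds).
Step 4: error magnitude e = S_0/v_4 = S_0·∏_{j≠4}(α_4 − α_j) = 11·2 = 22 ≡ 9 (mod 13).
Step 5: correct position 4: c_4 = r_4 − e = 12 − 9 ≡ 3 (mod 13). Hence c = [7, 1, 6, 3, 4].
  Check: interpolating c through the α_i gives m(x) = 12 + 1·x (degree < 2) with m(α_i) = c_i for every i, so c is indeed a codeword.


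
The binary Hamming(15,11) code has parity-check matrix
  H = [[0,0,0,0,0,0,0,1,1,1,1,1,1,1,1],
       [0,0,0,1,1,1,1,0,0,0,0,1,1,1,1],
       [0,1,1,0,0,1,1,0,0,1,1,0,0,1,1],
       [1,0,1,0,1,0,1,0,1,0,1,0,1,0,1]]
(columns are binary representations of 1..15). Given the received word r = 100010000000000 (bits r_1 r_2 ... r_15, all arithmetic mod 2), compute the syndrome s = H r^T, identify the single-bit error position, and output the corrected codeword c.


s = (0, 1, 0, 0)^T, error position = 4, corrected codeword c = 100110000000000

Compute s = H r^T mod 2 one row at a time:
  s_1 = 0 + 0 + 0 + 0 + 0 + 0 + 0 + 0 = 0 ≡ 0 (mod 2).
  s_2 = 0 + 1 + 0 + 0 + 0 + 0 + 0 + 0 = 1 ≡ 1 (mod 2).
  s_3 = 0 + 0 + 0 + 0 + 0 + 0 + 0 + 0 = 0 ≡ 0 (mod 2).
  s_4 = 1 + 0 + 1 + 0 + 0 + 0 + 0 + 0 = 2 ≡ 0 (mod 2).
s = (0, 1, 0, 0)^T — this equals column 4 of H (binary 0100), so error is at position 4.
Correct: flip bit 4 of r = 100010000000000 to get c = 100110000000000.


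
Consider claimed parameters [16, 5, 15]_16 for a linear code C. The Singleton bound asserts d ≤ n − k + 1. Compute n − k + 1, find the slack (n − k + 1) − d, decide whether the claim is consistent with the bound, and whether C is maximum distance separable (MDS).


Singleton RHS = n − k + 1 = 12, slack = -3, bound violated (no such code; not MDS).

Singleton bound: d ≤ n − k + 1.
Here n = 16, k = 5, so n − k + 1 = 12.
Given d = 15, check d ≤ 12: NO.
Slack = (n − k + 1) − d = -3.
The slack is negative: d = 15 exceeds n − k + 1 = 12 by 3, so the Singleton bound is violated and no linear [16, 5, 15]_16 code can exist. In particular it is not MDS (MDS requires d = n − k + 1 exactly).
Description: the claimed parameters are [16, 5, 15]_16; such a code would be impossible (violates the Singleton bound).


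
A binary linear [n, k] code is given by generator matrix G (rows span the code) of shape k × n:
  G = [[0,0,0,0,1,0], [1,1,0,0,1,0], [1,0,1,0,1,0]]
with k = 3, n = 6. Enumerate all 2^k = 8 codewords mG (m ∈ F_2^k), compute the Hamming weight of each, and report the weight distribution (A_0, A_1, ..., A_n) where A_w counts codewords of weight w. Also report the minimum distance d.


Weight distribution: A_0 = 1, A_1 = 1, A_2 = 3, A_3 = 3. Minimum distance d = 1.

Enumerate all 2^3 = 8 messages m ∈ F_2^3.
For each, compute codeword c = mG in F_2^6, then tally its weight.
  m = 000 → c = 000000, weight = 0.
  m = 100 → c = 000010, weight = 1.
  m = 010 → c = 110010, weight = 3.
  m = 110 → c = 110000, weight = 2.
  m = 001 → c = 101010, weight = 3.
  m = 101 → c = 101000, weight = 2.
  m = 011 → c = 011000, weight = 2.
  m = 111 → c = 011010, weight = 3.
Tally weights:
  weight 0: 1 codewords.
  weight 1: 1 codewords.
  weight 2: 3 codewords.
  weight 3: 3 codewords.
Minimum distance d = smallest w > 0 with A_w > 0 = 1.
Sanity: Σ A_w = 8 = 2^3 = 8 ✓.


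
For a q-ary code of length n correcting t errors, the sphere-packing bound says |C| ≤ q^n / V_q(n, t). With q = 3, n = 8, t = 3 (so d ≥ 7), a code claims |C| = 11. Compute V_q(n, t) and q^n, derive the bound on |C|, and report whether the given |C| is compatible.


V_q(n, t) = 577, q^n = 6561, Hamming bound = 11, |C| = 11 ≤ bound (satisfied).

Step 1: Compute V_q(n, t) = Σ_{j=0}^3 C(n, j) (q−1)^j.
  j = 0: C(8,0)·(2)^0 = 1·1 = 1.
  j = 1: C(8,1)·(2)^1 = 8·2 = 16.
  j = 2: C(8,2)·(2)^2 = 28·4 = 112.
  j = 3: C(8,3)·(2)^3 = 56·8 = 448.
  V_q(n, t) = 1 + 16 + 112 + 448 = 577.
Step 2: q^n = 3^8 = 6561.
Step 3: Hamming bound ⌊q^n / V_q(n,t)⌋ = ⌊6561/577⌋ = 11.
Step 4: Compare |C| = 11 to 11: satisfied.
The claimed |C| lies at the Hamming bound (tight).


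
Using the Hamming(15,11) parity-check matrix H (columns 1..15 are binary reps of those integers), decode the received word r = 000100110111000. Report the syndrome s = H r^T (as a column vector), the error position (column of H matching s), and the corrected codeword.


s = (0, 1, 1, 0)^T, error position = 6, corrected codeword c = 000101110111000

Compute s = H r^T mod 2 one row at a time:
  s_1 = 1 + 0 + 1 + 1 + 1 + 0 + 0 + 0 = 4 ≡ 0 (mod 2).
  s_2 = 1 + 0 + 0 + 1 + 1 + 0 + 0 + 0 = 3 ≡ 1 (mod 2).
  s_3 = 0 + 0 + 0 + 1 + 1 + 1 + 0 + 0 = 3 ≡ 1 (mod 2).
  s_4 = 0 + 0 + 0 + 1 + 0 + 1 + 0 + 0 = 2 ≡ 0 (mod 2).
s = (0, 1, 1, 0)^T — this equals column 6 of H (binary 0110), so error is at position 6.
Correct: flip bit 6 of r = 000100110111000 to get c = 000101110111000.
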